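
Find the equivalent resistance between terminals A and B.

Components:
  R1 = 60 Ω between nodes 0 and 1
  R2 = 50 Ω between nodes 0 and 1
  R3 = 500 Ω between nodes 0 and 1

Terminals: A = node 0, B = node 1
Reduce the network between node 0 (A) and node 1 (B) by series/parallel combination:
  Rp1 = R1 ‖ R2 ‖ R3 (parallel, all between nodes 0 and 1) = 1/(1/60 + 1/50 + 1/500) = 25.86 Ω
R_eq = 25.86 Ω

Final answer: 25.86 Ω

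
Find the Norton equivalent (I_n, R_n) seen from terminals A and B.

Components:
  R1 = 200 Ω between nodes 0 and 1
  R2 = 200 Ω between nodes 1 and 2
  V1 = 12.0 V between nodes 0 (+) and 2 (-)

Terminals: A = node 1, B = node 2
Find the Thévenin equivalent first; then I_n = V_th/R_th and R_n = R_th.
Step 1 — V_th is the open-circuit voltage V_A - V_B (nothing connected across the terminals).
Nodal analysis, taking node 2 as the 0 V reference.
Source V1 fixes V_0 = 12 V.
KCL at each unknown node (sum of currents leaving = 0; resistances in Ω):
  Node 1: (V_1 - 12)/200 + (V_1 - 0)/200 = 0
Collecting terms: 0.01 × V_1 = 0.06  =>  V_1 = 6 V
V_th = V_1 - V_2 = 6 - 0 = 6 V
Step 2 — R_th: zero the source — replace V1 by a short circuit (node 2 merges into node 0) — and find the resistance seen between A (node 1) and B (node 0).
Reduce the network between node 1 (A) and node 0 (B) by series/parallel combination:
  Rp1 = R1 ‖ R2 (parallel, both between nodes 0 and 1) = 1/(1/200 + 1/200) = 100 Ω
R_th = 100 Ω
I_n = V_th/R_th = 6/100 = 0.06 A, and R_n = R_th = 100 Ω

Final answer: I_n = 0.06 A, R_n = 100 Ω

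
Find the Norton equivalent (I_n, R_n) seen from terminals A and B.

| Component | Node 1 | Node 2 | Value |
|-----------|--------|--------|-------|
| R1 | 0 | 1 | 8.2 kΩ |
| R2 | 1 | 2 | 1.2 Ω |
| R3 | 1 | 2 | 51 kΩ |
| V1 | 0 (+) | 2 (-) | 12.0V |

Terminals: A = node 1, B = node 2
Find the Thévenin equivalent first; then I_n = V_th/R_th and R_n = R_th.
Step 1 — V_th is the open-circuit voltage V_A - V_B (nothing connected across the terminals).
Nodal analysis, taking node 2 as the 0 V reference.
Source V1 fixes V_0 = 12 V.
KCL at each unknown node (sum of currents leaving = 0; resistances in Ω):
  Node 1: (V_1 - 12)/8200 + (V_1 - 0)/1.2 + (V_1 - 0)/51000 = 0
Collecting terms: 0.8335 × V_1 = 0.001463  =>  V_1 = 0.001756 V
V_th = V_1 - V_2 = 0.001756 - 0 = 0.001756 V
Step 2 — R_th: zero the source — replace V1 by a short circuit (node 2 merges into node 0) — and find the resistance seen between A (node 1) and B (node 0).
Reduce the network between node 1 (A) and node 0 (B) by series/parallel combination:
  Rp1 = R1 ‖ R2 ‖ R3 (parallel, all between nodes 0 and 1) = 1/(1/8200 + 1/1.2 + 1/51000) = 1.2 Ω
R_th = 1.2 Ω
I_n = V_th/R_th = 0.001756/1.2 = 0.001463 A, and R_n = R_th = 1.2 Ω

Final answer: I_n = 0.001463 A, R_n = 1.2 Ω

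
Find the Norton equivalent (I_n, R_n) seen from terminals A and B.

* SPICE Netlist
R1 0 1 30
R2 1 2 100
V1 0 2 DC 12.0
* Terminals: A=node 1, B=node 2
Find the Thévenin equivalent first; then I_n = V_th/R_th and R_n = R_th.
Step 1 — V_th is the open-circuit voltage V_A - V_B (nothing connected across the terminals).
Nodal analysis, taking node 2 as the 0 V reference.
Source V1 fixes V_0 = 12 V.
KCL at each unknown node (sum of currents leaving = 0; resistances in Ω):
  Node 1: (V_1 - 12)/30 + (V_1 - 0)/100 = 0
Collecting terms: 0.04333 × V_1 = 0.4  =>  V_1 = 9.231 V
V_th = V_1 - V_2 = 9.231 - 0 = 9.231 V
Step 2 — R_th: zero the source — replace V1 by a short circuit (node 2 merges into node 0) — and find the resistance seen between A (node 1) and B (node 0).
Reduce the network between node 1 (A) and node 0 (B) by series/parallel combination:
  Rp1 = R1 ‖ R2 (parallel, both between nodes 0 and 1) = 1/(1/30 + 1/100) = 23.08 Ω
R_th = 23.08 Ω
I_n = V_th/R_th = 9.231/23.08 = 0.4 A, and R_n = R_th = 23.08 Ω

Final answer: I_n = 0.4 A, R_n = 23.08 Ω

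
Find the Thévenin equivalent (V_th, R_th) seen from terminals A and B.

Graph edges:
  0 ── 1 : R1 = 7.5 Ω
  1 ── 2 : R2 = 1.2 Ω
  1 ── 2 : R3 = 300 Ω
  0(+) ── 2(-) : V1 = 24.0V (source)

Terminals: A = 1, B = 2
Step 1 — V_th is the open-circuit voltage V_A - V_B (nothing connected across the terminals).
Nodal analysis, taking node 2 as the 0 V reference.
Source V1 fixes V_0 = 24 V.
KCL at each unknown node (sum of currents leaving = 0; resistances in Ω):
  Node 1: (V_1 - 24)/7.5 + (V_1 - 0)/1.2 + (V_1 - 0)/300 = 0
Collecting terms: 0.97 × V_1 = 3.2  =>  V_1 = 3.299 V
V_th = V_1 - V_2 = 3.299 - 0 = 3.299 V
Step 2 — R_th: zero the source — replace V1 by a short circuit (node 2 merges into node 0) — and find the resistance seen between A (node 1) and B (node 0).
Reduce the network between node 1 (A) and node 0 (B) by series/parallel combination:
  Rp1 = R1 ‖ R2 ‖ R3 (parallel, all between nodes 0 and 1) = 1/(1/7.5 + 1/1.2 + 1/300) = 1.031 Ω
R_th = 1.031 Ω

Final answer: V_th = 3.299 V, R_th = 1.031 Ω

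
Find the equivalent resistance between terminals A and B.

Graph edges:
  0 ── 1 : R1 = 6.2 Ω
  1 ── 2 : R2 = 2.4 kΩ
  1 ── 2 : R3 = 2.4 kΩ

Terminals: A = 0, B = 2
Reduce the network between node 0 (A) and node 2 (B) by series/parallel combination:
  Rp1 = R2 ‖ R3 (parallel, both between nodes 1 and 2) = 1/(1/2400 + 1/2400) = 1200 Ω
  Rs1 = R1 + Rp1 (series, joined only at node 1) = 6.2 + 1200 = 1206 Ω
R_eq = 1.206 kΩ

Final answer: 1.206 kΩ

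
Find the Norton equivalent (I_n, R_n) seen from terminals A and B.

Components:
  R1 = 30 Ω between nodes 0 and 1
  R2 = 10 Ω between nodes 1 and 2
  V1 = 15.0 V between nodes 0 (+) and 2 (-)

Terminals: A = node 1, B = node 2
Find the Thévenin equivalent first; then I_n = V_th/R_th and R_n = R_th.
Step 1 — V_th is the open-circuit voltage V_A - V_B (nothing connected across the terminals).
Nodal analysis, taking node 2 as the 0 V reference.
Source V1 fixes V_0 = 15 V.
KCL at each unknown node (sum of currents leaving = 0; resistances in Ω):
  Node 1: (V_1 - 15)/30 + (V_1 - 0)/10 = 0
Collecting terms: 0.1333 × V_1 = 0.5  =>  V_1 = 3.75 V
V_th = V_1 - V_2 = 3.75 - 0 = 3.75 V
Step 2 — R_th: zero the source — replace V1 by a short circuit (node 2 merges into node 0) — and find the resistance seen between A (node 1) and B (node 0).
Reduce the network between node 1 (A) and node 0 (B) by series/parallel combination:
  Rp1 = R1 ‖ R2 (parallel, both between nodes 0 and 1) = 1/(1/30 + 1/10) = 7.5 Ω
R_th = 7.5 Ω
I_n = V_th/R_th = 3.75/7.5 = 0.5 A, and R_n = R_th = 7.5 Ω

Final answer: I_n = 0.5 A, R_n = 7.5 Ω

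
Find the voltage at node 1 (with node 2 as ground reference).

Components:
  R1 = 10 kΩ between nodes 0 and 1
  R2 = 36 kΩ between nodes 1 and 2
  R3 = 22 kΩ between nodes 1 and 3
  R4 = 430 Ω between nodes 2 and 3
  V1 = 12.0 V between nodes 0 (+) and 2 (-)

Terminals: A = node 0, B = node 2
Nodal analysis, taking node 2 as the 0 V reference.
Source V1 fixes V_0 = 12 V.
KCL at each unknown node (sum of currents leaving = 0; resistances in Ω):
  Node 1: (V_1 - 12)/10000 + (V_1 - 0)/36000 + (V_1 - V_3)/22000 = 0
  Node 3: (V_3 - V_1)/22000 + (V_3 - 0)/430 = 0
Collecting terms (coefficients in siemens):
  0.0001732·V_1 - 0.00004545·V_3 = 0.0012
  0.002371·V_3 - 0.00004545·V_1 = 0
Determinant D = (0.0001732)(0.002371) - (-0.00004545)(-0.00004545) = 0.0000004087
V_1 = [(0.0012)(0.002371) - (-0.00004545)(0)]/D = 6.962 V
V_3 = [(0.0001732)(0) - (0.0012)(-0.00004545)]/D = 0.1335 V
The requested potential is V_1 = 6.962 V.

Final answer: V_1 = 6.962 V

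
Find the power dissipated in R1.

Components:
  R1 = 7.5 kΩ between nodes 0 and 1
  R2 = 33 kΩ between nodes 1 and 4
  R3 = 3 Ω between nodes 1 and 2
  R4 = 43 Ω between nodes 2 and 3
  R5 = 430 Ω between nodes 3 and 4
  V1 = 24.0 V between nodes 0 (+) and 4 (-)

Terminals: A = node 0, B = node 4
Nodal analysis, taking node 4 as the 0 V reference.
Source V1 fixes V_0 = 24 V.
KCL at each unknown node (sum of currents leaving = 0; resistances in Ω):
  Node 1: (V_1 - 24)/7500 + (V_1 - 0)/33000 + (V_1 - V_2)/3 = 0
  Node 2: (V_2 - V_1)/3 + (V_2 - V_3)/43 = 0
  Node 3: (V_3 - V_2)/43 + (V_3 - 0)/430 = 0
Collecting terms (coefficients in siemens):
  0.3335·V_1 - 0.3333·V_2 = 0.0032
  0.3566·V_2 - 0.3333·V_1 - 0.02326·V_3 = 0
  0.02558·V_3 - 0.02326·V_2 = 0
Solving these 3 simultaneous equations (Gaussian elimination) gives:
  V_1 = 1.413 V, V_2 = 1.404 V, V_3 = 1.277 V
I_R1 = (V_0 - V_1)/R1 = (24 - 1.413)/7500 = 0.003012 A
P_R1 = I_R1² × R1 = (0.003012)² × 7500 = 0.06802 W

Final answer: 0.06802 W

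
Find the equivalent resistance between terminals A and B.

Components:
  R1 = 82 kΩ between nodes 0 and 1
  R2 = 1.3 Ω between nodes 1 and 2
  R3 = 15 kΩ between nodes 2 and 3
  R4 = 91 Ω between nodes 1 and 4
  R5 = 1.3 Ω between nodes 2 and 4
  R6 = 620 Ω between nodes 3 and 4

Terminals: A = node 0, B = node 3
The network is not a plain series/parallel combination. Inject a 1 A test current into terminal A (node 0) and return it from terminal B (node 3); then R_eq = V_A / (1 A).
Nodal analysis, taking node 3 as the 0 V reference.
Current source I_test pushes 1 A into node 0 and draws it out of node 3.
KCL at each unknown node (sum of currents leaving = 0; resistances in Ω):
  Node 0: (V_0 - V_1)/82000 - 1 = 0
  Node 1: (V_1 - V_0)/82000 + (V_1 - V_2)/1.3 + (V_1 - V_4)/91 = 0
  Node 2: (V_2 - V_1)/1.3 + (V_2 - 0)/15000 + (V_2 - V_4)/1.3 = 0
  Node 4: (V_4 - V_1)/91 + (V_4 - V_2)/1.3 + (V_4 - 0)/620 = 0
Collecting terms (coefficients in siemens):
  0.0000122·V_0 - 0.0000122·V_1 = 1
  0.7802·V_1 - 0.0000122·V_0 - 0.7692·V_2 - 0.01099·V_4 = 0
  1.539·V_2 - 0.7692·V_1 - 0.7692·V_4 = 0
  0.7818·V_4 - 0.01099·V_1 - 0.7692·V_2 = 0
Solving these 4 simultaneous equations (Gaussian elimination) gives:
  V_0 = 82600 V, V_1 = 597.8 V, V_2 = 596.6 V, V_4 = 595.3 V
R_eq = V_0 / 1 A = 82600 Ω = 82.6 kΩ

Final answer: 82.6 kΩ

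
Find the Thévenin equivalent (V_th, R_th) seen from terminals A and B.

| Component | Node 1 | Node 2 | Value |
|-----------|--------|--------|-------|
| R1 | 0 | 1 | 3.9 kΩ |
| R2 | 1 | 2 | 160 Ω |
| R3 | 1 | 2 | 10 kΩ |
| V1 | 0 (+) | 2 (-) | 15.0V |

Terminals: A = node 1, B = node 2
Step 1 — V_th is the open-circuit voltage V_A - V_B (nothing connected across the terminals).
Nodal analysis, taking node 2 as the 0 V reference.
Source V1 fixes V_0 = 15 V.
KCL at each unknown node (sum of currents leaving = 0; resistances in Ω):
  Node 1: (V_1 - 15)/3900 + (V_1 - 0)/160 + (V_1 - 0)/10000 = 0
Collecting terms: 0.006606 × V_1 = 0.003846  =>  V_1 = 0.5822 V
V_th = V_1 - V_2 = 0.5822 - 0 = 0.5822 V
Step 2 — R_th: zero the source — replace V1 by a short circuit (node 2 merges into node 0) — and find the resistance seen between A (node 1) and B (node 0).
Reduce the network between node 1 (A) and node 0 (B) by series/parallel combination:
  Rp1 = R1 ‖ R2 ‖ R3 (parallel, all between nodes 0 and 1) = 1/(1/3900 + 1/160 + 1/10000) = 151.4 Ω
R_th = 151.4 Ω

Final answer: V_th = 0.5822 V, R_th = 151.4 Ω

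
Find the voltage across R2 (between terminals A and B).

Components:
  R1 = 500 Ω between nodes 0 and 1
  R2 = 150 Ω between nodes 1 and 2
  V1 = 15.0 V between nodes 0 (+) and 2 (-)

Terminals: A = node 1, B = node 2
R1 and R2 are in series across V1 (node 0 → node 1 → node 2), and the output A–B is taken across R2, so this is a voltage divider.
Series current: I = V1/(R1 + R2) = 15/(500 + 150) = 15/650 = 0.02308 A
V_R2 = I × R2 = V1 × R2/(R1 + R2) = 15 × 150/650 = 3.462 V

Final answer: 3.462 V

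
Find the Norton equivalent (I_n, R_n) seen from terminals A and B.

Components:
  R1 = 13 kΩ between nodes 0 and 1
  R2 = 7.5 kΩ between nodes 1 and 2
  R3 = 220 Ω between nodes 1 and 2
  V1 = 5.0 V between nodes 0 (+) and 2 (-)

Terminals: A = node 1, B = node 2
Find the Thévenin equivalent first; then I_n = V_th/R_th and R_n = R_th.
Step 1 — V_th is the open-circuit voltage V_A - V_B (nothing connected across the terminals).
Nodal analysis, taking node 2 as the 0 V reference.
Source V1 fixes V_0 = 5 V.
KCL at each unknown node (sum of currents leaving = 0; resistances in Ω):
  Node 1: (V_1 - 5)/13000 + (V_1 - 0)/7500 + (V_1 - 0)/220 = 0
Collecting terms: 0.004756 × V_1 = 0.0003846  =>  V_1 = 0.08087 V
V_th = V_1 - V_2 = 0.08087 - 0 = 0.08087 V
Step 2 — R_th: zero the source — replace V1 by a short circuit (node 2 merges into node 0) — and find the resistance seen between A (node 1) and B (node 0).
Reduce the network between node 1 (A) and node 0 (B) by series/parallel combination:
  Rp1 = R1 ‖ R2 ‖ R3 (parallel, all between nodes 0 and 1) = 1/(1/13000 + 1/7500 + 1/220) = 210.3 Ω
R_th = 210.3 Ω
I_n = V_th/R_th = 0.08087/210.3 = 0.0003846 A, and R_n = R_th = 210.3 Ω

Final answer: I_n = 0.0003846 A, R_n = 210.3 Ω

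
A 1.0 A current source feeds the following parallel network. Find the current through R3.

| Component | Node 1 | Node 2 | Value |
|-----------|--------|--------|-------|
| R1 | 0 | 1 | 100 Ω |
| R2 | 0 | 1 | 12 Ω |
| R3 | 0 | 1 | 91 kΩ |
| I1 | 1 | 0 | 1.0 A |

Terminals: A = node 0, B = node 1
All resistors sit directly between nodes 0 and 1, so they are in parallel and share one voltage V; the full source current 1 A splits among them.
1/R_par = 1/100 + 1/12 + 1/91000 = 0.09334 S  =>  R_par = 10.71 Ω
V = I × R_par = 1 × 10.71 = 10.71 V
I_R3 = V/R3 = 10.71/91000 = 0.0001177 A

Final answer: 0.0001177 A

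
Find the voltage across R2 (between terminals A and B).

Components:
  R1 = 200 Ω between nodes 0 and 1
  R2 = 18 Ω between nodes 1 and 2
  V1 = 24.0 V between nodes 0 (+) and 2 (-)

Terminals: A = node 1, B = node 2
R1 and R2 are in series across V1 (node 0 → node 1 → node 2), and the output A–B is taken across R2, so this is a voltage divider.
Series current: I = V1/(R1 + R2) = 24/(200 + 18) = 24/218 = 0.1101 A
V_R2 = I × R2 = V1 × R2/(R1 + R2) = 24 × 18/218 = 1.982 V

Final answer: 1.982 V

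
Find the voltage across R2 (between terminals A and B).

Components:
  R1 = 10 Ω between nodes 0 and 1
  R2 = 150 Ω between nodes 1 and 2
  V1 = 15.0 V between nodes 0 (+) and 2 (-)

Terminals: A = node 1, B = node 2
R1 and R2 are in series across V1 (node 0 → node 1 → node 2), and the output A–B is taken across R2, so this is a voltage divider.
Series current: I = V1/(R1 + R2) = 15/(10 + 150) = 15/160 = 0.09375 A
V_R2 = I × R2 = V1 × R2/(R1 + R2) = 15 × 150/160 = 14.06 V

Final answer: 14.06 V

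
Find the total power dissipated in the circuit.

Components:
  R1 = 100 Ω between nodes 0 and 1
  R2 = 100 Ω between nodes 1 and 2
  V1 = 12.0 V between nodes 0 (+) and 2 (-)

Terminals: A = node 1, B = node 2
Nodal analysis, taking node 2 as the 0 V reference.
Source V1 fixes V_0 = 12 V.
KCL at each unknown node (sum of currents leaving = 0; resistances in Ω):
  Node 1: (V_1 - 12)/100 + (V_1 - 0)/100 = 0
Collecting terms: 0.02 × V_1 = 0.12  =>  V_1 = 6 V
Power in each resistor, P = (ΔV)²/R:
  P_R1 = (12 - 6)²/100 = 0.36 W
  P_R2 = (6 - 0)²/100 = 0.36 W
P_total = P_R1 + P_R2 = 0.72 W

Final answer: 0.72 W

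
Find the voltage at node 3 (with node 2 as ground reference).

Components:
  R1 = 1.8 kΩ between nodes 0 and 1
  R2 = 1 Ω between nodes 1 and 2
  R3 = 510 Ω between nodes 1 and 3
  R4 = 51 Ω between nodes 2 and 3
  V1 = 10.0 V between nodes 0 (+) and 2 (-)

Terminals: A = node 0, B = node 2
Nodal analysis, taking node 2 as the 0 V reference.
Source V1 fixes V_0 = 10 V.
KCL at each unknown node (sum of currents leaving = 0; resistances in Ω):
  Node 1: (V_1 - 10)/1800 + (V_1 - 0)/1 + (V_1 - V_3)/510 = 0
  Node 3: (V_3 - V_1)/510 + (V_3 - 0)/51 = 0
Collecting terms (coefficients in siemens):
  1.003·V_1 - 0.001961·V_3 = 0.005556
  0.02157·V_3 - 0.001961·V_1 = 0
Determinant D = (1.003)(0.02157) - (-0.001961)(-0.001961) = 0.02162
V_1 = [(0.005556)(0.02157) - (-0.001961)(0)]/D = 0.005543 V
V_3 = [(1.003)(0) - (0.005556)(-0.001961)]/D = 0.0005039 V
The requested potential is V_3 = 0.0005039 V.

Final answer: V_3 = 0.0005039 V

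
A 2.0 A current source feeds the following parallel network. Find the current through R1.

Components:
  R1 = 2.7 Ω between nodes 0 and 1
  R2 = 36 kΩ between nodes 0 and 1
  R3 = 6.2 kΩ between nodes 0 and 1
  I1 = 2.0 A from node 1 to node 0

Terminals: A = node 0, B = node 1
All resistors sit directly between nodes 0 and 1, so they are in parallel and share one voltage V; the full source current 2 A splits among them.
1/R_par = 1/2.7 + 1/36000 + 1/6200 = 0.3706 S  =>  R_par = 2.699 Ω
V = I × R_par = 2 × 2.699 = 5.397 V
I_R1 = V/R1 = 5.397/2.7 = 1.999 A

Final answer: 1.999 A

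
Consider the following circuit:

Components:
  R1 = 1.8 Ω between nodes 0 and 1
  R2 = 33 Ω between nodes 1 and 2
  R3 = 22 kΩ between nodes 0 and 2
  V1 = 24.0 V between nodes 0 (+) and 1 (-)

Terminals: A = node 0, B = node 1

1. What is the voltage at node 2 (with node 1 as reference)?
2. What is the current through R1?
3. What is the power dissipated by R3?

Nodal analysis, taking node 1 as the 0 V reference.
Source V1 fixes V_0 = 24 V.
KCL at each unknown node (sum of currents leaving = 0; resistances in Ω):
  Node 2: (V_2 - 0)/33 + (V_2 - 24)/22000 = 0
Collecting terms: 0.03035 × V_2 = 0.001091  =>  V_2 = 0.03595 V
Part 1:
  Read off the nodal solution: V_2 = 0.03595 V
Part 2:
  I_R1 = (V_0 - V_1)/R1 = (24 - 0)/1.8 = 13.33 A
  Magnitude: I_R1 = 13.33 A
Part 3:
  I_R3 = (V_0 - V_2)/R3 = (24 - 0.03595)/22000 = 0.001089 A
  P_R3 = I_R3² × R3 = (0.001089)² × 22000 = 0.0261 W

Final answers:
1. V_2 = 0.03595 V
2. I_R1 = 13.33 A
3. P_R3 = 0.0261 W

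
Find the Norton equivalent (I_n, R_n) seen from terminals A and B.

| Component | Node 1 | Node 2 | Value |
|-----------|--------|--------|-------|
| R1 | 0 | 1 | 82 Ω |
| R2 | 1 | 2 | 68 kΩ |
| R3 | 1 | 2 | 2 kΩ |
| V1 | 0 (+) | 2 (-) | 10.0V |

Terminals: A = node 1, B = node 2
Find the Thévenin equivalent first; then I_n = V_th/R_th and R_n = R_th.
Step 1 — V_th is the open-circuit voltage V_A - V_B (nothing connected across the terminals).
Nodal analysis, taking node 2 as the 0 V reference.
Source V1 fixes V_0 = 10 V.
KCL at each unknown node (sum of currents leaving = 0; resistances in Ω):
  Node 1: (V_1 - 10)/82 + (V_1 - 0)/68000 + (V_1 - 0)/2000 = 0
Collecting terms: 0.01271 × V_1 = 0.122  =>  V_1 = 9.595 V
V_th = V_1 - V_2 = 9.595 - 0 = 9.595 V
Step 2 — R_th: zero the source — replace V1 by a short circuit (node 2 merges into node 0) — and find the resistance seen between A (node 1) and B (node 0).
Reduce the network between node 1 (A) and node 0 (B) by series/parallel combination:
  Rp1 = R1 ‖ R2 ‖ R3 (parallel, all between nodes 0 and 1) = 1/(1/82 + 1/68000 + 1/2000) = 78.68 Ω
R_th = 78.68 Ω
I_n = V_th/R_th = 9.595/78.68 = 0.122 A, and R_n = R_th = 78.68 Ω

Final answer: I_n = 0.122 A, R_n = 78.68 Ω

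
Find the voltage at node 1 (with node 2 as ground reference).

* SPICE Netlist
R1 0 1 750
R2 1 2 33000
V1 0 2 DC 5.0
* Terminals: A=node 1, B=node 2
Nodal analysis, taking node 2 as the 0 V reference.
Source V1 fixes V_0 = 5 V.
KCL at each unknown node (sum of currents leaving = 0; resistances in Ω):
  Node 1: (V_1 - 5)/750 + (V_1 - 0)/33000 = 0
Collecting terms: 0.001364 × V_1 = 0.006667  =>  V_1 = 4.889 V
The requested potential is V_1 = 4.889 V.

Final answer: V_1 = 4.889 V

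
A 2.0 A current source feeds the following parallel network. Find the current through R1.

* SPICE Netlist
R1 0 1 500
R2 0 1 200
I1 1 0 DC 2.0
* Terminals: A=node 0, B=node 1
All resistors sit directly between nodes 0 and 1, so they are in parallel and share one voltage V; the full source current 2 A splits among them.
1/R_par = 1/500 + 1/200 = 0.007 S  =>  R_par = 142.9 Ω
V = I × R_par = 2 × 142.9 = 285.7 V
I_R1 = V/R1 = 285.7/500 = 0.5714 A

Final answer: 0.5714 A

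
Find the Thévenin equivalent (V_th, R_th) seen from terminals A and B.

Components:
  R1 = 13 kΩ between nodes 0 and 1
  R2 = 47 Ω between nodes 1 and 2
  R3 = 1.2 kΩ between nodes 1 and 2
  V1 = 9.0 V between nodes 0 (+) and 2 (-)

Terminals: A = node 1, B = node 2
Step 1 — V_th is the open-circuit voltage V_A - V_B (nothing connected across the terminals).
Nodal analysis, taking node 2 as the 0 V reference.
Source V1 fixes V_0 = 9 V.
KCL at each unknown node (sum of currents leaving = 0; resistances in Ω):
  Node 1: (V_1 - 9)/13000 + (V_1 - 0)/47 + (V_1 - 0)/1200 = 0
Collecting terms: 0.02219 × V_1 = 0.0006923  =>  V_1 = 0.0312 V
V_th = V_1 - V_2 = 0.0312 - 0 = 0.0312 V
Step 2 — R_th: zero the source — replace V1 by a short circuit (node 2 merges into node 0) — and find the resistance seen between A (node 1) and B (node 0).
Reduce the network between node 1 (A) and node 0 (B) by series/parallel combination:
  Rp1 = R1 ‖ R2 ‖ R3 (parallel, all between nodes 0 and 1) = 1/(1/13000 + 1/47 + 1/1200) = 45.07 Ω
R_th = 45.07 Ω

Final answer: V_th = 0.0312 V, R_th = 45.07 Ω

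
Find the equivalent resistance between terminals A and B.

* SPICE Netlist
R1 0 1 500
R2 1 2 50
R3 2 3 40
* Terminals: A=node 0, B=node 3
Reduce the network between node 0 (A) and node 3 (B) by series/parallel combination:
  Rs1 = R1 + R2 (series, joined only at node 1) = 500 + 50 = 550 Ω
  Rs2 = R3 + Rs1 (series, joined only at node 2) = 40 + 550 = 590 Ω
R_eq = 590 Ω

Final answer: 590 Ω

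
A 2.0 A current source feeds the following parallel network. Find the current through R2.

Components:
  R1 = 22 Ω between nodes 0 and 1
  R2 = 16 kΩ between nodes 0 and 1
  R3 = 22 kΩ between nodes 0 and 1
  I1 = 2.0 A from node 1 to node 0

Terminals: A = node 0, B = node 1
All resistors sit directly between nodes 0 and 1, so they are in parallel and share one voltage V; the full source current 2 A splits among them.
1/R_par = 1/22 + 1/16000 + 1/22000 = 0.04556 S  =>  R_par = 21.95 Ω
V = I × R_par = 2 × 21.95 = 43.9 V
I_R2 = V/R2 = 43.9/16000 = 0.002743 A

Final answer: 0.002743 A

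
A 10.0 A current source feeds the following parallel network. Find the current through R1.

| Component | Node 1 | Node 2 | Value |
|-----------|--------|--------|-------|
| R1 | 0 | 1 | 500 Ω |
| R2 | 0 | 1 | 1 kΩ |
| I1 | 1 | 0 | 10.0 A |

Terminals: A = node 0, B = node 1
All resistors sit directly between nodes 0 and 1, so they are in parallel and share one voltage V; the full source current 10 A splits among them.
1/R_par = 1/500 + 1/1000 = 0.003 S  =>  R_par = 333.3 Ω
V = I × R_par = 10 × 333.3 = 3333 V
I_R1 = V/R1 = 3333/500 = 6.667 A

Final answer: 6.667 A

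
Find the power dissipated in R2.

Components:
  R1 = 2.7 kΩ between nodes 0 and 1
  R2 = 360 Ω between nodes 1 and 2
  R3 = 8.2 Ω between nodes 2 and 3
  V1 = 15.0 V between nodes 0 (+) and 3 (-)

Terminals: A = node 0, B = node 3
Nodal analysis, taking node 3 as the 0 V reference.
Source V1 fixes V_0 = 15 V.
KCL at each unknown node (sum of currents leaving = 0; resistances in Ω):
  Node 1: (V_1 - 15)/2700 + (V_1 - V_2)/360 = 0
  Node 2: (V_2 - V_1)/360 + (V_2 - 0)/8.2 = 0
Collecting terms (coefficients in siemens):
  0.003148·V_1 - 0.002778·V_2 = 0.005556
  0.1247·V_2 - 0.002778·V_1 = 0
Determinant D = (0.003148)(0.1247) - (-0.002778)(-0.002778) = 0.0003849
V_1 = [(0.005556)(0.1247) - (-0.002778)(0)]/D = 1.8 V
V_2 = [(0.003148)(0) - (0.005556)(-0.002778)]/D = 0.04009 V
I_R2 = (V_1 - V_2)/R2 = (1.8 - 0.04009)/360 = 0.004889 A
P_R2 = I_R2² × R2 = (0.004889)² × 360 = 0.008604 W

Final answer: 0.008604 W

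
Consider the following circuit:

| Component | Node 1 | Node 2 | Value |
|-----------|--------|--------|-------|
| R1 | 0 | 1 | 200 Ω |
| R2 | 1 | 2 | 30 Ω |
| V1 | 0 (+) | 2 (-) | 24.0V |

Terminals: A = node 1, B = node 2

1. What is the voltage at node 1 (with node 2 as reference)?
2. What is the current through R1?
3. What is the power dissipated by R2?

Nodal analysis, taking node 2 as the 0 V reference.
Source V1 fixes V_0 = 24 V.
KCL at each unknown node (sum of currents leaving = 0; resistances in Ω):
  Node 1: (V_1 - 24)/200 + (V_1 - 0)/30 = 0
Collecting terms: 0.03833 × V_1 = 0.12  =>  V_1 = 3.13 V
Part 1:
  Read off the nodal solution: V_1 = 3.13 V
Part 2:
  I_R1 = (V_0 - V_1)/R1 = (24 - 3.13)/200 = 0.1043 A
  Magnitude: I_R1 = 0.1043 A
Part 3:
  I_R2 = (V_1 - V_2)/R2 = (3.13 - 0)/30 = 0.1043 A
  P_R2 = I_R2² × R2 = (0.1043)² × 30 = 0.3267 W

Final answers:
1. V_1 = 3.13 V
2. I_R1 = 0.1043 A
3. P_R2 = 0.3267 W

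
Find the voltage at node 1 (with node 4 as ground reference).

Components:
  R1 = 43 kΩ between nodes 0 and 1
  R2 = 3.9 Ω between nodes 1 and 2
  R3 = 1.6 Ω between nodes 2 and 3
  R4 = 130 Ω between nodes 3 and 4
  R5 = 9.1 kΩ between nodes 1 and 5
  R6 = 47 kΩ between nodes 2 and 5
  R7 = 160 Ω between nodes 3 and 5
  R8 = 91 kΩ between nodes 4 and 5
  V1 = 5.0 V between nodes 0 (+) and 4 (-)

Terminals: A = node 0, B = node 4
Nodal analysis, taking node 4 as the 0 V reference.
Source V1 fixes V_0 = 5 V.
KCL at each unknown node (sum of currents leaving = 0; resistances in Ω):
  Node 1: (V_1 - 5)/43000 + (V_1 - V_2)/3.9 + (V_1 - V_5)/9100 = 0
  Node 2: (V_2 - V_1)/3.9 + (V_2 - V_3)/1.6 + (V_2 - V_5)/47000 = 0
  Node 3: (V_3 - V_2)/1.6 + (V_3 - 0)/130 + (V_3 - V_5)/160 = 0
  Node 5: (V_5 - V_1)/9100 + (V_5 - V_2)/47000 + (V_5 - V_3)/160 + (V_5 - 0)/91000 = 0
Collecting terms (coefficients in siemens):
  0.2565·V_1 - 0.2564·V_2 - 0.0001099·V_5 = 0.0001163
  0.8814·V_2 - 0.2564·V_1 - 0.625·V_3 - 0.00002128·V_5 = 0
  0.6389·V_3 - 0.625·V_2 - 0.00625·V_5 = 0
  0.006392·V_5 - 0.0001099·V_1 - 0.00002128·V_2 - 0.00625·V_3 = 0
Solving these 4 simultaneous equations (Gaussian elimination) gives:
  V_1 = 0.01568 V, V_2 = 0.01523 V, V_3 = 0.01505 V, V_5 = 0.01503 V
The requested potential is V_1 = 0.01568 V.

Final answer: V_1 = 0.01568 V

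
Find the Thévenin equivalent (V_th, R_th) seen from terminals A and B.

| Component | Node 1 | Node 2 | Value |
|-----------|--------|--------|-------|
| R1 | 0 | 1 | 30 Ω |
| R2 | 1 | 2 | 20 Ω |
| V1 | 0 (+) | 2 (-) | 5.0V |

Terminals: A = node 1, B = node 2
Step 1 — V_th is the open-circuit voltage V_A - V_B (nothing connected across the terminals).
Nodal analysis, taking node 2 as the 0 V reference.
Source V1 fixes V_0 = 5 V.
KCL at each unknown node (sum of currents leaving = 0; resistances in Ω):
  Node 1: (V_1 - 5)/30 + (V_1 - 0)/20 = 0
Collecting terms: 0.08333 × V_1 = 0.1667  =>  V_1 = 2 V
V_th = V_1 - V_2 = 2 - 0 = 2 V
Step 2 — R_th: zero the source — replace V1 by a short circuit (node 2 merges into node 0) — and find the resistance seen between A (node 1) and B (node 0).
Reduce the network between node 1 (A) and node 0 (B) by series/parallel combination:
  Rp1 = R1 ‖ R2 (parallel, both between nodes 0 and 1) = 1/(1/30 + 1/20) = 12 Ω
R_th = 12 Ω

Final answer: V_th = 2 V, R_th = 12 Ω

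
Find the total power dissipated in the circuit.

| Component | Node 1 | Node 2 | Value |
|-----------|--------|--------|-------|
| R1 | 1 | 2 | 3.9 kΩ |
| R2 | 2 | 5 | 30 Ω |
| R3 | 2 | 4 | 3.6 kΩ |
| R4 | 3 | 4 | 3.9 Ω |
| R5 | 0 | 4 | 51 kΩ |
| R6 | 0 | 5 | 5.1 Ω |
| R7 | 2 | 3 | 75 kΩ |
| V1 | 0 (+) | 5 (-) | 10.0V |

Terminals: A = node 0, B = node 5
Nodal analysis, taking node 5 as the 0 V reference.
Source V1 fixes V_0 = 10 V.
KCL at each unknown node (sum of currents leaving = 0; resistances in Ω):
  Node 1: (V_1 - V_2)/3900 = 0
  Node 2: (V_2 - V_1)/3900 + (V_2 - 0)/30 + (V_2 - V_4)/3600 + (V_2 - V_3)/75000 = 0
  Node 3: (V_3 - V_4)/3.9 + (V_3 - V_2)/75000 = 0
  Node 4: (V_4 - V_2)/3600 + (V_4 - V_3)/3.9 + (V_4 - 10)/51000 = 0
Collecting terms (coefficients in siemens):
  0.0002564·V_1 - 0.0002564·V_2 = 0
  0.03388·V_2 - 0.0002564·V_1 - 0.00001333·V_3 - 0.0002778·V_4 = 0
  0.2564·V_3 - 0.00001333·V_2 - 0.2564·V_4 = 0
  0.2567·V_4 - 0.0002778·V_2 - 0.2564·V_3 = 0.0001961
Solving these 4 simultaneous equations (Gaussian elimination) gives:
  V_1 = 0.005508 V, V_2 = 0.005508 V, V_3 = 0.6362 V, V_4 = 0.6362 V
Power in each resistor, P = (ΔV)²/R:
  P_R1 = (0.005508 - 0.005508)²/3900 = 0 W
  P_R2 = (0.005508 - 0)²/30 = 0.000001011 W
  P_R3 = (0.005508 - 0.6362)²/3600 = 0.0001105 W
  P_R4 = (0.6362 - 0.6362)²/3.9 = 0.0000000002758 W
  P_R5 = (10 - 0.6362)²/51000 = 0.001719 W
  P_R6 = (10 - 0)²/5.1 = 19.61 W
  P_R7 = (0.005508 - 0.6362)²/75000 = 0.000005303 W
P_total = P_R1 + P_R2 + P_R3 + P_R4 + P_R5 + P_R6 + P_R7 = 19.61 W

Final answer: 19.61 W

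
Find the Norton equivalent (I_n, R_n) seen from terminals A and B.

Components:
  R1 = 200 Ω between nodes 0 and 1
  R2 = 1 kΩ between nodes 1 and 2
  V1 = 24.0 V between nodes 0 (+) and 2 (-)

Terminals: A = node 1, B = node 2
Find the Thévenin equivalent first; then I_n = V_th/R_th and R_n = R_th.
Step 1 — V_th is the open-circuit voltage V_A - V_B (nothing connected across the terminals).
Nodal analysis, taking node 2 as the 0 V reference.
Source V1 fixes V_0 = 24 V.
KCL at each unknown node (sum of currents leaving = 0; resistances in Ω):
  Node 1: (V_1 - 24)/200 + (V_1 - 0)/1000 = 0
Collecting terms: 0.006 × V_1 = 0.12  =>  V_1 = 20 V
V_th = V_1 - V_2 = 20 - 0 = 20 V
Step 2 — R_th: zero the source — replace V1 by a short circuit (node 2 merges into node 0) — and find the resistance seen between A (node 1) and B (node 0).
Reduce the network between node 1 (A) and node 0 (B) by series/parallel combination:
  Rp1 = R1 ‖ R2 (parallel, both between nodes 0 and 1) = 1/(1/200 + 1/1000) = 166.7 Ω
R_th = 166.7 Ω
I_n = V_th/R_th = 20/166.7 = 0.12 A, and R_n = R_th = 166.7 Ω

Final answer: I_n = 0.12 A, R_n = 166.7 Ω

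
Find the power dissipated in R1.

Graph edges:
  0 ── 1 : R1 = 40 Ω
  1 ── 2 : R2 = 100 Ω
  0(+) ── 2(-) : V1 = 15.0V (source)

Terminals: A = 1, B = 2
Nodal analysis, taking node 2 as the 0 V reference.
Source V1 fixes V_0 = 15 V.
KCL at each unknown node (sum of currents leaving = 0; resistances in Ω):
  Node 1: (V_1 - 15)/40 + (V_1 - 0)/100 = 0
Collecting terms: 0.035 × V_1 = 0.375  =>  V_1 = 10.71 V
I_R1 = (V_0 - V_1)/R1 = (15 - 10.71)/40 = 0.1071 A
P_R1 = I_R1² × R1 = (0.1071)² × 40 = 0.4592 W

Final answer: 0.4592 W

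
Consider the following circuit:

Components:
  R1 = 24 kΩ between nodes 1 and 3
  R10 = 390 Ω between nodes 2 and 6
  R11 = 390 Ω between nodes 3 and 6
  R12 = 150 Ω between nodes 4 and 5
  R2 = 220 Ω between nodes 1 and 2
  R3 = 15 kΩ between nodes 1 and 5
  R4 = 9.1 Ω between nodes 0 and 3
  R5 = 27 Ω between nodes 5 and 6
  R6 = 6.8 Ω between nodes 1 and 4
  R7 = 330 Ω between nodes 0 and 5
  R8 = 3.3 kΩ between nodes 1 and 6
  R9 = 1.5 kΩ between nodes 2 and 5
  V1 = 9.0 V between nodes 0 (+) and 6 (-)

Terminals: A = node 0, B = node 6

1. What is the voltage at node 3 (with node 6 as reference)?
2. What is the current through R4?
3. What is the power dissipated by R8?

Nodal analysis, taking node 6 as the 0 V reference.
Source V1 fixes V_0 = 9 V.
KCL at each unknown node (sum of currents leaving = 0; resistances in Ω):
  Node 1: (V_1 - V_3)/24000 + (V_1 - V_2)/220 + (V_1 - V_5)/15000 + (V_1 - V_4)/6.8 + (V_1 - 0)/3300 = 0
  Node 2: (V_2 - V_1)/220 + (V_2 - V_5)/1500 + (V_2 - 0)/390 = 0
  Node 3: (V_3 - V_1)/24000 + (V_3 - 9)/9.1 + (V_3 - 0)/390 = 0
  Node 4: (V_4 - V_1)/6.8 + (V_4 - V_5)/150 = 0
  Node 5: (V_5 - V_1)/15000 + (V_5 - 0)/27 + (V_5 - 9)/330 + (V_5 - V_2)/1500 + (V_5 - V_4)/150 = 0
Collecting terms (coefficients in siemens):
  0.152·V_1 - 0.004545·V_2 - 0.00004167·V_3 - 0.1471·V_4 - 0.00006667·V_5 = 0
  0.007776·V_2 - 0.004545·V_1 - 0.0006667·V_5 = 0
  0.1125·V_3 - 0.00004167·V_1 = 0.989
  0.1537·V_4 - 0.1471·V_1 - 0.006667·V_5 = 0
  0.04747·V_5 - 0.00006667·V_1 - 0.0006667·V_2 - 0.006667·V_4 = 0.02727
Solving these 5 simultaneous equations (Gaussian elimination) gives:
  V_1 = 0.5623 V, V_2 = 0.3853 V, V_3 = 8.792 V, V_4 = 0.5665 V
  V_5 = 0.6603 V
Part 1:
  Read off the nodal solution: V_3 = 8.792 V
Part 2:
  I_R4 = (V_0 - V_3)/R4 = (9 - 8.792)/9.1 = 0.02289 A
  Magnitude: I_R4 = 0.02289 A
Part 3:
  I_R8 = (V_1 - V_6)/R8 = (0.5623 - 0)/3300 = 0.0001704 A
  P_R8 = I_R8² × R8 = (0.0001704)² × 3300 = 0.0000958 W

Final answers:
1. V_3 = 8.792 V
2. I_R4 = 0.02289 A
3. P_R8 = 9.58e-05 W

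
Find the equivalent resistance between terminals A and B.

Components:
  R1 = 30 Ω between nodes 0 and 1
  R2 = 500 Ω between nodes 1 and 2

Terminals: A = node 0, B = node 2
Reduce the network between node 0 (A) and node 2 (B) by series/parallel combination:
  Rs1 = R1 + R2 (series, joined only at node 1) = 30 + 500 = 530 Ω
R_eq = 530 Ω

Final answer: 530 Ω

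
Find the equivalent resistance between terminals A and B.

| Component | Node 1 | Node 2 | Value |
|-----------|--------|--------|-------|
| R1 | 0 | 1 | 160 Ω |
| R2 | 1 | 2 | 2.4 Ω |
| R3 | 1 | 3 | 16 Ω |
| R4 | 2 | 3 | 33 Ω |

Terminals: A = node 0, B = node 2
Reduce the network between node 0 (A) and node 2 (B) by series/parallel combination:
  Rs1 = R3 + R4 (series, joined only at node 3) = 16 + 33 = 49 Ω
  Rp1 = R2 ‖ Rs1 (parallel, both between nodes 1 and 2) = 1/(1/2.4 + 1/49) = 2.288 Ω
  Rs2 = R1 + Rp1 (series, joined only at node 1) = 160 + 2.288 = 162.3 Ω
R_eq = 162.3 Ω

Final answer: 162.3 Ω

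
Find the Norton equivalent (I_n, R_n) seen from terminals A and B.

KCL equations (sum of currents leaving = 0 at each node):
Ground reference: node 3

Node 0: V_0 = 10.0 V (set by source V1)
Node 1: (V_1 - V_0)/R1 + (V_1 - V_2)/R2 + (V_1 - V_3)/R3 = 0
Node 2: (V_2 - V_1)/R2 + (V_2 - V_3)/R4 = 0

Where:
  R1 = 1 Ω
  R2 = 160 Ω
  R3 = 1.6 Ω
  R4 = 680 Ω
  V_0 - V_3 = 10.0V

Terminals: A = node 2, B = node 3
Find the Thévenin equivalent first; then I_n = V_th/R_th and R_n = R_th.
Step 1 — V_th is the open-circuit voltage V_A - V_B (nothing connected across the terminals).
Nodal analysis, taking node 3 as the 0 V reference.
Source V1 fixes V_0 = 10 V.
KCL at each unknown node (sum of currents leaving = 0; resistances in Ω):
  Node 1: (V_1 - 10)/1 + (V_1 - V_2)/160 + (V_1 - 0)/1.6 = 0
  Node 2: (V_2 - V_1)/160 + (V_2 - 0)/680 = 0
Collecting terms (coefficients in siemens):
  1.631·V_1 - 0.00625·V_2 = 10
  0.007721·V_2 - 0.00625·V_1 = 0
Determinant D = (1.631)(0.007721) - (-0.00625)(-0.00625) = 0.01256
V_1 = [(10)(0.007721) - (-0.00625)(0)]/D = 6.149 V
V_2 = [(1.631)(0) - (10)(-0.00625)]/D = 4.978 V
V_th = V_2 - V_3 = 4.978 - 0 = 4.978 V
Step 2 — R_th: zero the source — replace V1 by a short circuit (node 3 merges into node 0) — and find the resistance seen between A (node 2) and B (node 0).
Reduce the network between node 2 (A) and node 0 (B) by series/parallel combination:
  Rp1 = R1 ‖ R3 (parallel, both between nodes 0 and 1) = 1/(1/1 + 1/1.6) = 0.6154 Ω
  Rs1 = R2 + Rp1 (series, joined only at node 1) = 160 + 0.6154 = 160.6 Ω
  Rp2 = R4 ‖ Rs1 (parallel, both between nodes 0 and 2) = 1/(1/680 + 1/160.6) = 129.9 Ω
R_th = 129.9 Ω
I_n = V_th/R_th = 4.978/129.9 = 0.03831 A, and R_n = R_th = 129.9 Ω

Final answer: I_n = 0.03831 A, R_n = 129.9 Ω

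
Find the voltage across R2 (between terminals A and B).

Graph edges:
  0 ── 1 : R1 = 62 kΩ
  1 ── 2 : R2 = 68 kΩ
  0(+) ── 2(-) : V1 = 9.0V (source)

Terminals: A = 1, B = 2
R1 and R2 are in series across V1 (node 0 → node 1 → node 2), and the output A–B is taken across R2, so this is a voltage divider.
Series current: I = V1/(R1 + R2) = 9/(62000 + 68000) = 9/130000 = 0.00006923 A
V_R2 = I × R2 = V1 × R2/(R1 + R2) = 9 × 68000/130000 = 4.708 V

Final answer: 4.708 V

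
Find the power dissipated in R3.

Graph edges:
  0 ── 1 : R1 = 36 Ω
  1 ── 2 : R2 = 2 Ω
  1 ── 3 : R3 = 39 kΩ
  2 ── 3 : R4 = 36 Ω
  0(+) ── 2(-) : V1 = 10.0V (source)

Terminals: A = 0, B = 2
Nodal analysis, taking node 2 as the 0 V reference.
Source V1 fixes V_0 = 10 V.
KCL at each unknown node (sum of currents leaving = 0; resistances in Ω):
  Node 1: (V_1 - 10)/36 + (V_1 - 0)/2 + (V_1 - V_3)/39000 = 0
  Node 3: (V_3 - V_1)/39000 + (V_3 - 0)/36 = 0
Collecting terms (coefficients in siemens):
  0.5278·V_1 - 0.00002564·V_3 = 0.2778
  0.0278·V_3 - 0.00002564·V_1 = 0
Determinant D = (0.5278)(0.0278) - (-0.00002564)(-0.00002564) = 0.01467
V_1 = [(0.2778)(0.0278) - (-0.00002564)(0)]/D = 0.5263 V
V_3 = [(0.5278)(0) - (0.2778)(-0.00002564)]/D = 0.0004854 V
I_R3 = (V_1 - V_3)/R3 = (0.5263 - 0.0004854)/39000 = 0.00001348 A
P_R3 = I_R3² × R3 = (0.00001348)² × 39000 = 0.000007089 W

Final answer: 7.089e-06 W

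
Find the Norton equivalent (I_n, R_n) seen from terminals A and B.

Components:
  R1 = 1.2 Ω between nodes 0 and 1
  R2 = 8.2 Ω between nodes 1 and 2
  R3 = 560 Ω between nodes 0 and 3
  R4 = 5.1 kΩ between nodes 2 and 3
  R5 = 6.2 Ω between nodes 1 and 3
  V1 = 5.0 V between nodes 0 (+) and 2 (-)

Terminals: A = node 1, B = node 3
Find the Thévenin equivalent first; then I_n = V_th/R_th and R_n = R_th.
Step 1 — V_th is the open-circuit voltage V_A - V_B (nothing connected across the terminals).
Nodal analysis, taking node 2 as the 0 V reference.
Source V1 fixes V_0 = 5 V.
KCL at each unknown node (sum of currents leaving = 0; resistances in Ω):
  Node 1: (V_1 - 5)/1.2 + (V_1 - 0)/8.2 + (V_1 - V_3)/6.2 = 0
  Node 3: (V_3 - 5)/560 + (V_3 - 0)/5100 + (V_3 - V_1)/6.2 = 0
Collecting terms (coefficients in siemens):
  1.117·V_1 - 0.1613·V_3 = 4.167
  0.1633·V_3 - 0.1613·V_1 = 0.008929
Determinant D = (1.117)(0.1633) - (-0.1613)(-0.1613) = 0.1563
V_1 = [(4.167)(0.1633) - (-0.1613)(0.008929)]/D = 4.362 V
V_3 = [(1.117)(0.008929) - (4.167)(-0.1613)]/D = 4.364 V
V_th = V_1 - V_3 = 4.362 - 4.364 = -0.001739 V
Step 2 — R_th: zero the source — replace V1 by a short circuit (node 2 merges into node 0) — and find the resistance seen between A (node 1) and B (node 3).
Reduce the network between node 1 (A) and node 3 (B) by series/parallel combination:
  Rp1 = R1 ‖ R2 (parallel, both between nodes 0 and 1) = 1/(1/1.2 + 1/8.2) = 1.047 Ω
  Rp2 = R3 ‖ R4 (parallel, both between nodes 0 and 3) = 1/(1/560 + 1/5100) = 504.6 Ω
  Rs1 = Rp1 + Rp2 (series, joined only at node 0) = 1.047 + 504.6 = 505.6 Ω
  Rp3 = R5 ‖ Rs1 (parallel, both between nodes 1 and 3) = 1/(1/6.2 + 1/505.6) = 6.125 Ω
R_th = 6.125 Ω
I_n = V_th/R_th = -0.001739/6.125 = -0.000284 A, and R_n = R_th = 6.125 Ω

Final answer: I_n = -0.000284 A, R_n = 6.125 Ω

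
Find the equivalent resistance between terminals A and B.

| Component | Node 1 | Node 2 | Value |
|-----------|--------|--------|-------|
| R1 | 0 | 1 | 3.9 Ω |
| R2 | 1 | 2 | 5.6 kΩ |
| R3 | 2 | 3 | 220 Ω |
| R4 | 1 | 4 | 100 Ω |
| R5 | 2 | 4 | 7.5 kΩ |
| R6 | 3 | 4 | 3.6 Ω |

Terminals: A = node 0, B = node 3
The network is not a plain series/parallel combination. Inject a 1 A test current into terminal A (node 0) and return it from terminal B (node 3); then R_eq = V_A / (1 A).
Nodal analysis, taking node 3 as the 0 V reference.
Current source I_test pushes 1 A into node 0 and draws it out of node 3.
KCL at each unknown node (sum of currents leaving = 0; resistances in Ω):
  Node 0: (V_0 - V_1)/3.9 - 1 = 0
  Node 1: (V_1 - V_0)/3.9 + (V_1 - V_2)/5600 + (V_1 - V_4)/100 = 0
  Node 2: (V_2 - V_1)/5600 + (V_2 - 0)/220 + (V_2 - V_4)/7500 = 0
  Node 4: (V_4 - V_1)/100 + (V_4 - V_2)/7500 + (V_4 - 0)/3.6 = 0
Collecting terms (coefficients in siemens):
  0.2564·V_0 - 0.2564·V_1 = 1
  0.2666·V_1 - 0.2564·V_0 - 0.0001786·V_2 - 0.01·V_4 = 0
  0.004857·V_2 - 0.0001786·V_1 - 0.0001333·V_4 = 0
  0.2879·V_4 - 0.01·V_1 - 0.0001333·V_2 = 0
Solving these 4 simultaneous equations (Gaussian elimination) gives:
  V_0 = 105.7 V, V_1 = 101.8 V, V_2 = 3.839 V, V_4 = 3.537 V
R_eq = V_0 / 1 A = 105.7 Ω

Final answer: 105.7 Ω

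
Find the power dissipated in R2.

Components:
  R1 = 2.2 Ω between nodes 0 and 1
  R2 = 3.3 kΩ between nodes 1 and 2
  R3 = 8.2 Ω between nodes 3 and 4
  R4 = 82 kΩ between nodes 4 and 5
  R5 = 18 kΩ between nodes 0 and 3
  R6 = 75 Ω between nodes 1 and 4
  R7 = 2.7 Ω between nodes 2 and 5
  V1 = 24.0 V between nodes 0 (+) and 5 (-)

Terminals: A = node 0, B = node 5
Nodal analysis, taking node 5 as the 0 V reference.
Source V1 fixes V_0 = 24 V.
KCL at each unknown node (sum of currents leaving = 0; resistances in Ω):
  Node 1: (V_1 - 24)/2.2 + (V_1 - V_2)/3300 + (V_1 - V_4)/75 = 0
  Node 2: (V_2 - V_1)/3300 + (V_2 - 0)/2.7 = 0
  Node 3: (V_3 - V_4)/8.2 + (V_3 - 24)/18000 = 0
  Node 4: (V_4 - V_3)/8.2 + (V_4 - 0)/82000 + (V_4 - V_1)/75 = 0
Collecting terms (coefficients in siemens):
  0.4682·V_1 - 0.000303·V_2 - 0.01333·V_4 = 10.91
  0.3707·V_2 - 0.000303·V_1 = 0
  0.122·V_3 - 0.122·V_4 = 0.001333
  0.1353·V_4 - 0.01333·V_1 - 0.122·V_3 = 0
Solving these 4 simultaneous equations (Gaussian elimination) gives:
  V_1 = 23.98 V, V_2 = 0.01961 V, V_3 = 23.96 V, V_4 = 23.96 V
I_R2 = (V_1 - V_2)/R2 = (23.98 - 0.01961)/3300 = 0.007262 A
P_R2 = I_R2² × R2 = (0.007262)² × 3300 = 0.174 W

Final answer: 0.174 W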